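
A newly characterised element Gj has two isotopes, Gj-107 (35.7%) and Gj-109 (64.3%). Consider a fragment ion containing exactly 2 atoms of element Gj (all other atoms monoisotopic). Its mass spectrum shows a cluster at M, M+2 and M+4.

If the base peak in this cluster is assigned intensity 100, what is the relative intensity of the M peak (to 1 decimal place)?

27.8

Binomial terms of (0.357 + 0.643)^2: M 0.1274, M+2 0.4591, M+4 0.4134 → M+2 is the base peak.
P(M+2) = C(2,1) × 0.357^1 × 0.643^1 = 2 × 0.3570 × 0.6430 = 0.459102 (base)
P(M) = C(2,0) × 0.357^2 × 0.643^0 = 1 × 0.127449 × 1.0000 = 0.127449
Relative intensity = 0.127449 / 0.459102 × 100 = 27.8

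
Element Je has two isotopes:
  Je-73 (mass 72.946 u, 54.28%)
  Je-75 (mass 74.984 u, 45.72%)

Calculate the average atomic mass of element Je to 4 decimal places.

The abundance-weighted mean is 0.5428 × 72.946 + 0.4572 × 74.984
= 39.59509 + 34.28268 = 73.87777 u

73.8778 u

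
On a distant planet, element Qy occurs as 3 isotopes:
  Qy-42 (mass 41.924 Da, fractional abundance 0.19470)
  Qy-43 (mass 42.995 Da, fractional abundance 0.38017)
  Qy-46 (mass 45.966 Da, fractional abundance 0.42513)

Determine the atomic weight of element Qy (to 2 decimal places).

Ar = Σ fᵢ·mᵢ = 0.19470 × 41.924 + 0.38017 × 42.995 + 0.42513 × 45.966
= 8.1626 + 16.3454 + 19.5415 = 44.0495 Da

44.05 Da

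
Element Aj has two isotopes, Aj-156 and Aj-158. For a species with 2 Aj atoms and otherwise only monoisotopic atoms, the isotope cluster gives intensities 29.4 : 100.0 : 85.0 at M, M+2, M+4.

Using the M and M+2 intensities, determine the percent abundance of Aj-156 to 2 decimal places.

If p is the fraction of Aj that is Aj-156, then I(M+2)/I(M) = [C(2,1)·p^1·(1−p)] / p^2 = 2·(1−p)/p = 100.0/29.4 = 3.4014
(1−p)/p = 3.4014/2 = 1.7007  ⇒  p = 1/(1 + 1.7007) = 0.3703
Aj-156: 37.03%, Aj-158: 62.97%.

37.03%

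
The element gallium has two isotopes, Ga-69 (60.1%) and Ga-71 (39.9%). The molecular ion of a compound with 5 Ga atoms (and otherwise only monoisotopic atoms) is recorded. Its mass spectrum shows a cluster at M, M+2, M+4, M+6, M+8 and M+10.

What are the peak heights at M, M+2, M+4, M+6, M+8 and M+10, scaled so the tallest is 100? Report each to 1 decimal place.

22.7 : 75.3 : 100.0 : 66.4 : 22.0 : 2.9

Each Ga atom is independently Ga-69 (p = 0.601) or Ga-71 (q = 0.399); the cluster is the binomial expansion (p + q)^5.
P(M) = 0.601^5 = 0.078410
P(M+2) = 5 × 0.601^4 × 0.399^1 = 0.260280
P(M+4) = 10 × 0.601^3 × 0.399^2 = 0.345596
P(M+6) = 10 × 0.601^2 × 0.399^3 = 0.229439
P(M+8) = 5 × 0.601^1 × 0.399^4 = 0.076162
P(M+10) = 0.399^5 = 0.010113
The M+4 peak is largest (0.345596); scaling to 100 gives 22.7 : 75.3 : 100.0 : 66.4 : 22.0 : 2.9.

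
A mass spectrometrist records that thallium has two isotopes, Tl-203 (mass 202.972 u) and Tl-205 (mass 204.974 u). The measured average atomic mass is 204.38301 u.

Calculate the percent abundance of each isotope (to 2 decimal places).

Tl-203: 29.52%, Tl-205: 70.48%

Writing the weighted mean with unknown fraction x of Tl-203:
202.972·x + 204.974·(1 − x) = 204.38301
(202.972 − 204.974)·x = 204.38301 − 204.974
x = -0.59099 / -2.002 = 0.29520 → 29.52% Tl-203, 70.48% Tl-205.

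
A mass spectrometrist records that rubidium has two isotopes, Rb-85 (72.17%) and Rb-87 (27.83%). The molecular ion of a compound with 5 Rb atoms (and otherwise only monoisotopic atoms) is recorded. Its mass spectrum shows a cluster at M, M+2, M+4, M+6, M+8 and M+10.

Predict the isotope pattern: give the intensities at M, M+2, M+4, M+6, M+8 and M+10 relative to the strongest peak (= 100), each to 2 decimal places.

51.86 : 100.00 : 77.12 : 29.74 : 5.73 : 0.44

The 5 Rb atoms are independent, so intensities follow the terms of (0.7217 + 0.2783)^5.
P(M) = 0.7217^5 = 0.195787
P(M+2) = 5 × 0.7217^4 × 0.2783^1 = 0.377494
P(M+4) = 10 × 0.7217^3 × 0.2783^2 = 0.291136
P(M+6) = 10 × 0.7217^2 × 0.2783^3 = 0.112267
P(M+8) = 5 × 0.7217^1 × 0.2783^4 = 0.021646
P(M+10) = 0.2783^5 = 0.001669
The M+2 peak is largest (0.377494); scaling to 100 gives 51.86 : 100.00 : 77.12 : 29.74 : 5.73 : 0.44.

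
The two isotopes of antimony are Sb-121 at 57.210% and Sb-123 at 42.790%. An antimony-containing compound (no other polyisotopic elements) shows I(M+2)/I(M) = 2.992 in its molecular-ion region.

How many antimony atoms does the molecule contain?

The M+2/M ratio from n Sb atoms is n · q/p = n · 0.42790/0.57210.
n = 2.992 × 0.57210/0.42790 = 4.00 ≈ 4

4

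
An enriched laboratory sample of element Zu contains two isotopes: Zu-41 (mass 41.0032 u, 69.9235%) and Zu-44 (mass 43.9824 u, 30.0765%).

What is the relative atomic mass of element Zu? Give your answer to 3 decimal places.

Weight each isotope mass by its fractional abundance: 0.699235 × 41.0032 + 0.300765 × 43.9824
= 28.67087 + 13.22837 = 41.89924 u

41.899 u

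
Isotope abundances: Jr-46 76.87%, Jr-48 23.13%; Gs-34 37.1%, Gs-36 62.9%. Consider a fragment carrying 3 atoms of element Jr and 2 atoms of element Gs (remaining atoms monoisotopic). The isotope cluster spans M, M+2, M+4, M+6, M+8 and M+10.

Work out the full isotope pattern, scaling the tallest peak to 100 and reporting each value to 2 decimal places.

Element Jr pattern (n=3): 0.45422459 : 0.41002529 : 0.12337564 : 0.01237448
Element Gs pattern (n=2): 0.137641 : 0.466718 : 0.395641
Convolve the two distributions (both contribute in 2-u steps):
  M: 0.45422459×0.137641 = 0.062520
  M+2: 0.45422459×0.466718 + 0.41002529×0.137641 = 0.268431
  M+4: 0.45422459×0.395641 + 0.41002529×0.466718 + 0.12337564×0.137641 = 0.388058
  M+6: 0.41002529×0.395641 + 0.12337564×0.466718 + 0.01237448×0.137641 = 0.221508
  M+8: 0.12337564×0.395641 + 0.01237448×0.466718 = 0.054588
  M+10: 0.01237448×0.395641 = 0.004896
Scale to base peak (0.388058) = 100: 16.11 : 69.17 : 100.00 : 57.08 : 14.07 : 1.26

16.11 : 69.17 : 100.00 : 57.08 : 14.07 : 1.26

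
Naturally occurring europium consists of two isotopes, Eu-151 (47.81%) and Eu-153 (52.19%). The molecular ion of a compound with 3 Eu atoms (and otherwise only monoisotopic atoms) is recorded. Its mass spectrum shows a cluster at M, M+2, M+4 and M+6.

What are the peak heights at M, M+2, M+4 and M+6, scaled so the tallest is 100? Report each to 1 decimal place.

Expanding (0.4781 + 0.5219)^3:
P(M) = 0.4781^3 = 0.109284
P(M+2) = 3 × 0.4781^2 × 0.5219^1 = 0.357887
P(M+4) = 3 × 0.4781^1 × 0.5219^2 = 0.390674
P(M+6) = 0.5219^3 = 0.142155
The M+4 peak is largest (0.390674); scaling to 100 gives 28.0 : 91.6 : 100.0 : 36.4.

28.0 : 91.6 : 100.0 : 36.4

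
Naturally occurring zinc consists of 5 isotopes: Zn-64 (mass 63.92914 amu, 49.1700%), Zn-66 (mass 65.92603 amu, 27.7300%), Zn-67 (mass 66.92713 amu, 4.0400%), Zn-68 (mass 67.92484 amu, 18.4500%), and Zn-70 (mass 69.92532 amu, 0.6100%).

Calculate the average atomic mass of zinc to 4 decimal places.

65.3778 amu

Ar = Σ fᵢ·mᵢ = 0.491700 × 63.92914 + 0.277300 × 65.92603 + 0.040400 × 66.92713 + 0.184500 × 67.92484 + 0.006100 × 69.92532
= 31.433958 + 18.281288 + 2.703856 + 12.532133 + 0.426544 = 65.377779 amu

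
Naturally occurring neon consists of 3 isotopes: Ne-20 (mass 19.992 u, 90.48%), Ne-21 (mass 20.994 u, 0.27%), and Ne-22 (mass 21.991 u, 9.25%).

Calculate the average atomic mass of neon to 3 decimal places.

20.180 u

Weight each isotope mass by its fractional abundance: 0.9048 × 19.992 + 0.0027 × 20.994 + 0.0925 × 21.991
= 18.0888 + 0.0567 + 2.0342 = 20.1797 u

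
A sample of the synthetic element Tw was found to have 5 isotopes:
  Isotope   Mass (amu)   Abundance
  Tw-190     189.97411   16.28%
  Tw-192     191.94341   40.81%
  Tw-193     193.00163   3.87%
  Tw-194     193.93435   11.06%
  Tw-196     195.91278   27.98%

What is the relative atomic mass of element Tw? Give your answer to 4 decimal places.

192.9946 amu

Ar = Σ fᵢ·mᵢ = 0.1628 × 189.97411 + 0.4081 × 191.94341 + 0.0387 × 193.00163 + 0.1106 × 193.93435 + 0.2798 × 195.91278
= 30.927785 + 78.332106 + 7.469163 + 21.449139 + 54.816396 = 192.994589 amu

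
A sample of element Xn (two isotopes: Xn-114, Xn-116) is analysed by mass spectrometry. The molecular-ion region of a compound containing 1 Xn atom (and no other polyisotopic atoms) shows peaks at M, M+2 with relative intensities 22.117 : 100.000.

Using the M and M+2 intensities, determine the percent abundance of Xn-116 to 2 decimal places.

81.89%

Write p for the Xn-114 fraction. I(M+2)/I(M) = [C(1,1)·p^0·(1−p)] / p^1 = 1·(1−p)/p = 100.000/22.117 = 4.5214
(1−p)/p = 4.5214/1 = 4.5214  ⇒  p = 1/(1 + 4.5214) = 0.1811
Xn-114: 18.11%, Xn-116: 81.89%.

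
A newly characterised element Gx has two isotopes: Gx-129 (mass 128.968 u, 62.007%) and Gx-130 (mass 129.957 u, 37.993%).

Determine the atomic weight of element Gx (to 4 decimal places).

129.3438 u

Average mass = Σ (abundance × isotope mass) = 0.62007 × 128.968 + 0.37993 × 129.957
= 79.96919 + 49.37456 = 129.34375 u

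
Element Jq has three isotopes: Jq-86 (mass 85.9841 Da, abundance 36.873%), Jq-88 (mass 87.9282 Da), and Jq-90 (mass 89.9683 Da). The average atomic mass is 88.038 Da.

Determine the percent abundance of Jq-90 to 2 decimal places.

Let x and y be the fractions of Jq-88 and Jq-90. Then x + y = 1 − 0.36873 = 0.63127 and 87.9282x + 89.9683y = 88.038 − 0.36873×85.9841 = 56.333082807.
Substituting: 87.9282x + 89.9683(0.63127 − x) = 56.333082807
(87.9282 − 89.9683)x = -0.461205934  ⇒  x = 0.22607, y = 0.40520
Jq-88: 22.61%, Jq-90: 40.52%.

40.52%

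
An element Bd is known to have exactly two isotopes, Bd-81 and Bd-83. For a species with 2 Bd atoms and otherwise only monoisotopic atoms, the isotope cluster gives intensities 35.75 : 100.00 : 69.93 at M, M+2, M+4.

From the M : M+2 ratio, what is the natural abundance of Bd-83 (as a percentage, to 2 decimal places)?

58.31%

Write p for the Bd-81 fraction. I(M+2)/I(M) = [C(2,1)·p^1·(1−p)] / p^2 = 2·(1−p)/p = 100.00/35.75 = 2.7972
(1−p)/p = 2.7972/2 = 1.3986  ⇒  p = 1/(1 + 1.3986) = 0.4169
Bd-81: 41.69%, Bd-83: 58.31%.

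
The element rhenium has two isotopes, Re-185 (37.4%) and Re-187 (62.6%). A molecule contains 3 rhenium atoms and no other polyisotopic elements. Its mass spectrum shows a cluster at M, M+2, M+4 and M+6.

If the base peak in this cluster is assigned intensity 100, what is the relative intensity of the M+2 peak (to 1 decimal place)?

59.7

Binomial terms of (0.374 + 0.626)^3: M 0.0523, M+2 0.2627, M+4 0.4397, M+6 0.2453 → M+4 is the base peak.
P(M+4) = C(3,2) × 0.374^1 × 0.626^2 = 3 × 0.3740 × 0.391876 = 0.439685 (base)
P(M+2) = C(3,1) × 0.374^2 × 0.626^1 = 3 × 0.139876 × 0.6260 = 0.262687
Relative intensity = 0.262687 / 0.439685 × 100 = 59.7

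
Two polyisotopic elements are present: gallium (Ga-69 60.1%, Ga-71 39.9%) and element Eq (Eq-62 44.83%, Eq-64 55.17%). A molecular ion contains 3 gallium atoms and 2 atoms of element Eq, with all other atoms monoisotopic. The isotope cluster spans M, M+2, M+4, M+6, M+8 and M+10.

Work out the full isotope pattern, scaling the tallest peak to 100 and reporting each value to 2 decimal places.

Gallium pattern (n=3): 0.2170818 : 0.4323576 : 0.2870394 : 0.0635212
Element Eq pattern (n=2): 0.20097289 : 0.49465422 : 0.30437289
Convolve the two distributions (both contribute in 2-u steps):
  M: 0.2170818×0.20097289 = 0.043628
  M+2: 0.2170818×0.49465422 + 0.4323576×0.20097289 = 0.194273
  M+4: 0.2170818×0.30437289 + 0.4323576×0.49465422 + 0.2870394×0.20097289 = 0.337628
  M+6: 0.4323576×0.30437289 + 0.2870394×0.49465422 + 0.0635212×0.20097289 = 0.286349
  M+8: 0.2870394×0.30437289 + 0.0635212×0.49465422 = 0.118788
  M+10: 0.0635212×0.30437289 = 0.019334
Scale to base peak (0.337628) = 100: 12.92 : 57.54 : 100.00 : 84.81 : 35.18 : 5.73

12.92 : 57.54 : 100.00 : 84.81 : 35.18 : 5.73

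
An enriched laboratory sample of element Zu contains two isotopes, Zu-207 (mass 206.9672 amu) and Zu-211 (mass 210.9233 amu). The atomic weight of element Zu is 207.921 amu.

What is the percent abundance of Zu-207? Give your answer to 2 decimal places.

75.89%

Let x be the fractional abundance of Zu-207; then Zu-211 has abundance 1 − x.
206.9672·x + 210.9233·(1 − x) = 207.921
(206.9672 − 210.9233)·x = 207.921 − 210.9233
x = -3.0023 / -3.9561 = 0.75890 → 75.89% Zu-207, 24.11% Zu-211.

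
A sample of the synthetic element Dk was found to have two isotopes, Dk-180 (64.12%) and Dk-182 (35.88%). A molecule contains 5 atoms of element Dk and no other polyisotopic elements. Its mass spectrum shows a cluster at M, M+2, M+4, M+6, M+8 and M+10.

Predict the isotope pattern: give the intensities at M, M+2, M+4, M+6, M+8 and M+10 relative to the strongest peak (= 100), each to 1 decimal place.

The 5 Dk atoms are independent, so intensities follow the terms of (0.6412 + 0.3588)^5.
P(M) = 0.6412^5 = 0.108385
P(M+2) = 5 × 0.6412^4 × 0.3588^1 = 0.303247
P(M+4) = 10 × 0.6412^3 × 0.3588^2 = 0.339379
P(M+6) = 10 × 0.6412^2 × 0.3588^3 = 0.189908
P(M+8) = 5 × 0.6412^1 × 0.3588^4 = 0.053134
P(M+10) = 0.3588^5 = 0.005947
The M+4 peak is largest (0.339379); scaling to 100 gives 31.9 : 89.4 : 100.0 : 56.0 : 15.7 : 1.8.

31.9 : 89.4 : 100.0 : 56.0 : 15.7 : 1.8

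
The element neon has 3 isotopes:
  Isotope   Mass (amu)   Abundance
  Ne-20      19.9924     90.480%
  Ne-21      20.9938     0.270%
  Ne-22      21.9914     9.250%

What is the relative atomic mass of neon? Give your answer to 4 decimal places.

Ar = Σ fᵢ·mᵢ = 0.90480 × 19.9924 + 0.00270 × 20.9938 + 0.09250 × 21.9914
= 18.08912 + 0.05668 + 2.03420 = 20.18000 amu

20.1800 amu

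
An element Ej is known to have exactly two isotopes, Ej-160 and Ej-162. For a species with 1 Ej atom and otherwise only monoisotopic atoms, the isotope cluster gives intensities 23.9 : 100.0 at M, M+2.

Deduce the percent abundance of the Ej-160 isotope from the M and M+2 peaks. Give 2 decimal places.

19.29%

Let p = fractional abundance of Ej-160. I(M+2)/I(M) = [C(1,1)·p^0·(1−p)] / p^1 = 1·(1−p)/p = 100.0/23.9 = 4.1841
(1−p)/p = 4.1841/1 = 4.1841  ⇒  p = 1/(1 + 4.1841) = 0.1929
Ej-160: 19.29%, Ej-162: 80.71%.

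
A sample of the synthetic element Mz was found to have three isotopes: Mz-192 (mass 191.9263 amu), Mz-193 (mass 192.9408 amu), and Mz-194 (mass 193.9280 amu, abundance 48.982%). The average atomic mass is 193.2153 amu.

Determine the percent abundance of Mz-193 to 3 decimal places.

Let x and y be the fractions of Mz-192 and Mz-193. Then x + y = 1 − 0.48982 = 0.51018 and 191.9263x + 192.9408y = 193.2153 − 0.48982×193.9280 = 98.22548704.
Substituting: 191.9263x + 192.9408(0.51018 − x) = 98.22548704
(191.9263 − 192.9408)x = -0.209050304  ⇒  x = 0.20606, y = 0.30412
Mz-192: 20.606%, Mz-193: 30.412%.

30.412%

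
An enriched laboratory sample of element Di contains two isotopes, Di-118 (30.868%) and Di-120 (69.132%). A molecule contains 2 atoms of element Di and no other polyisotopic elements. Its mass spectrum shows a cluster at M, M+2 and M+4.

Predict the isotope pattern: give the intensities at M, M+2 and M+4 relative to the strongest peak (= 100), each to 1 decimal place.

Expanding (0.30868 + 0.69132)^2:
P(M) = 0.30868^2 = 0.095283
P(M+2) = 2 × 0.30868^1 × 0.69132^1 = 0.426793
P(M+4) = 0.69132^2 = 0.477923
The M+4 peak is largest (0.477923); scaling to 100 gives 19.9 : 89.3 : 100.0.

19.9 : 89.3 : 100.0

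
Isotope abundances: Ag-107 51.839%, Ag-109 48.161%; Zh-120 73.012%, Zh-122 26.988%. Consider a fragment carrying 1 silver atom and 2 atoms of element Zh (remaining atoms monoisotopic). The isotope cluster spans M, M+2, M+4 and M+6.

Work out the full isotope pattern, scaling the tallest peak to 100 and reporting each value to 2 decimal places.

59.94 : 100.00 : 49.36 : 7.61

Silver pattern (n=1): 0.51839 : 0.48161
Element Zh pattern (n=2): 0.53307521 : 0.39408957 : 0.07283521
Convolve the two distributions (both contribute in 2-u steps):
  M: 0.51839×0.53307521 = 0.276341
  M+2: 0.51839×0.39408957 + 0.48161×0.53307521 = 0.461026
  M+4: 0.51839×0.07283521 + 0.48161×0.39408957 = 0.227555
  M+6: 0.48161×0.07283521 = 0.035078
Scale to base peak (0.461026) = 100: 59.94 : 100.00 : 49.36 : 7.61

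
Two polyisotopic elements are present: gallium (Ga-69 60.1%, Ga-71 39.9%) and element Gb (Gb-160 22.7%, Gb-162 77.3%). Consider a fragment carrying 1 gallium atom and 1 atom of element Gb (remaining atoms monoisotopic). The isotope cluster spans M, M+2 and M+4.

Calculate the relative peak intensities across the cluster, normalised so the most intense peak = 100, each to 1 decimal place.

24.6 : 100.0 : 55.6

Gallium pattern (n=1): 0.6010 : 0.3990
Element Gb pattern (n=1): 0.2270 : 0.7730
Convolve the two distributions (both contribute in 2-u steps):
  M: 0.6010×0.2270 = 0.136427
  M+2: 0.6010×0.7730 + 0.3990×0.2270 = 0.555146
  M+4: 0.3990×0.7730 = 0.308427
Scale to base peak (0.555146) = 100: 24.6 : 100.0 : 55.6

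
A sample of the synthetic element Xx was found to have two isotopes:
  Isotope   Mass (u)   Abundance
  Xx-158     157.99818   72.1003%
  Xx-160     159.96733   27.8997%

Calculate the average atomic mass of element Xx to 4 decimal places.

Ar = Σ fᵢ·mᵢ = 0.721003 × 157.99818 + 0.278997 × 159.96733
= 113.917162 + 44.630405 = 158.547567 u

158.5476 u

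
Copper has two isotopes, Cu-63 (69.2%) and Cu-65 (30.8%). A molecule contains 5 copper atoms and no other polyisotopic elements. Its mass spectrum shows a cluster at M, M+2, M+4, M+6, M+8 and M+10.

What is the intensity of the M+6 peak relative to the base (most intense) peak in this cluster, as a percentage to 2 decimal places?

Binomial terms of (0.692 + 0.308)^5: M 0.1587, M+2 0.3531, M+4 0.3144, M+6 0.1399, M+8 0.0311, M+10 0.0028 → M+2 is the base peak.
P(M+2) = C(5,1) × 0.692^4 × 0.308^1 = 5 × 0.22931073 × 0.3080 = 0.353139 (base)
P(M+6) = C(5,3) × 0.692^2 × 0.308^3 = 10 × 0.478864 × 0.02921811 = 0.139915
Relative intensity = 0.139915 / 0.353139 × 100 = 39.62

39.62%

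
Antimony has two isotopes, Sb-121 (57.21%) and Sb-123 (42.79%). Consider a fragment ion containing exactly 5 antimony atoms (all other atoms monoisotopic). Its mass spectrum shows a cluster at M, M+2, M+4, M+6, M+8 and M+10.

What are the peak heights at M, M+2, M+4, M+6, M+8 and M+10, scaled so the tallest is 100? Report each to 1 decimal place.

17.9 : 66.8 : 100.0 : 74.8 : 28.0 : 4.2

Expanding (0.5721 + 0.4279)^5:
P(M) = 0.5721^5 = 0.061286
P(M+2) = 5 × 0.5721^4 × 0.4279^1 = 0.229192
P(M+4) = 10 × 0.5721^3 × 0.4279^2 = 0.342847
P(M+6) = 10 × 0.5721^2 × 0.4279^3 = 0.256431
P(M+8) = 5 × 0.5721^1 × 0.4279^4 = 0.095898
P(M+10) = 0.4279^5 = 0.014345
The M+4 peak is largest (0.342847); scaling to 100 gives 17.9 : 66.8 : 100.0 : 74.8 : 28.0 : 4.2.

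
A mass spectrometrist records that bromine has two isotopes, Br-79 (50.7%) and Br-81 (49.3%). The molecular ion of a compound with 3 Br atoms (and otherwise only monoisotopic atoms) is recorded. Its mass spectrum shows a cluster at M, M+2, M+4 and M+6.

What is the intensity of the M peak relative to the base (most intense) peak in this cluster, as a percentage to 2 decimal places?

34.28%

(0.507 + 0.493)^3 gives M 0.1303, M+2 0.3802, M+4 0.3697, M+6 0.1198; the largest is M+2.
P(M+2) = C(3,1) × 0.507^2 × 0.493^1 = 3 × 0.257049 × 0.4930 = 0.380175 (base)
P(M) = C(3,0) × 0.507^3 × 0.493^0 = 1 × 0.13032384 × 1.0000 = 0.130324
Relative intensity = 0.130324 / 0.380175 × 100 = 34.28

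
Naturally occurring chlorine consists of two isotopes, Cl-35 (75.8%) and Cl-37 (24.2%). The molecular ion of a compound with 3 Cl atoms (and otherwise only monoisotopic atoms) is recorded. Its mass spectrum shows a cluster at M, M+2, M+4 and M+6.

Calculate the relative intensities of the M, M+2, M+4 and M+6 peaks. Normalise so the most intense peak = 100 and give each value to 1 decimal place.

Each Cl atom is independently Cl-35 (p = 0.758) or Cl-37 (q = 0.242); the cluster is the binomial expansion (p + q)^3.
P(M) = 0.758^3 = 0.435520
P(M+2) = 3 × 0.758^2 × 0.242^1 = 0.417133
P(M+4) = 3 × 0.758^1 × 0.242^2 = 0.133175
P(M+6) = 0.242^3 = 0.014172
The M peak is largest (0.435520); scaling to 100 gives 100.0 : 95.8 : 30.6 : 3.3.

100.0 : 95.8 : 30.6 : 3.3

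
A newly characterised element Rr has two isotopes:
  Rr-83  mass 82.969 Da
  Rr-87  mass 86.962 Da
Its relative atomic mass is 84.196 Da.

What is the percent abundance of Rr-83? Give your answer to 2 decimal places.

With x = fraction of Rr-83 (so Rr-87 is 1 − x):
82.969·x + 86.962·(1 − x) = 84.196
(82.969 − 86.962)·x = 84.196 − 86.962
x = -2.766 / -3.993 = 0.69271 → 69.27% Rr-83, 30.73% Rr-87.

69.27%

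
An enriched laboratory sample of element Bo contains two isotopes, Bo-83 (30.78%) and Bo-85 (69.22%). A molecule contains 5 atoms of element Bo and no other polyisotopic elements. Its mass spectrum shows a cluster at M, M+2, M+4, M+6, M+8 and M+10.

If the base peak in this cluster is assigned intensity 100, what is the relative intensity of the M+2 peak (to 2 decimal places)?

(0.3078 + 0.6922)^5 gives M 0.0028, M+2 0.0311, M+4 0.1397, M+6 0.3142, M+8 0.3533, M+10 0.1589; the largest is M+8.
P(M+8) = C(5,4) × 0.3078^1 × 0.6922^4 = 5 × 0.3078 × 0.22957594 = 0.353317 (base)
P(M+2) = C(5,1) × 0.3078^4 × 0.6922^1 = 5 × 0.00897583 × 0.6922 = 0.031065
Relative intensity = 0.031065 / 0.353317 × 100 = 8.79

8.79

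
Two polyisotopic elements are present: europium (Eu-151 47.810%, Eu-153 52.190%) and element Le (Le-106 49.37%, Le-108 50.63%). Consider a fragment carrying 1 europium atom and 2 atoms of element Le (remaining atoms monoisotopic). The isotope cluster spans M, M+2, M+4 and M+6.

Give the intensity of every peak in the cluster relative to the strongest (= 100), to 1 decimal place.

Europium pattern (n=1): 0.4781 : 0.5219
Element Le pattern (n=2): 0.24373969 : 0.49992062 : 0.25633969
Convolve the two distributions (both contribute in 2-u steps):
  M: 0.4781×0.24373969 = 0.116532
  M+2: 0.4781×0.49992062 + 0.5219×0.24373969 = 0.366220
  M+4: 0.4781×0.25633969 + 0.5219×0.49992062 = 0.383465
  M+6: 0.5219×0.25633969 = 0.133784
Scale to base peak (0.383465) = 100: 30.4 : 95.5 : 100.0 : 34.9

30.4 : 95.5 : 100.0 : 34.9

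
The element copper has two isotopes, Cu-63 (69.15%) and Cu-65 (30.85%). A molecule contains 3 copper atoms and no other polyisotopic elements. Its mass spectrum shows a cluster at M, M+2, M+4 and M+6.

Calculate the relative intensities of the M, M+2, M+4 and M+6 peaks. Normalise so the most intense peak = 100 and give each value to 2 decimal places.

74.72 : 100.00 : 44.61 : 6.63

Each Cu atom is independently Cu-63 (p = 0.6915) or Cu-65 (q = 0.3085); the cluster is the binomial expansion (p + q)^3.
P(M) = 0.6915^3 = 0.330656
P(M+2) = 3 × 0.6915^2 × 0.3085^1 = 0.442548
P(M+4) = 3 × 0.6915^1 × 0.3085^2 = 0.197435
P(M+6) = 0.3085^3 = 0.029361
The M+2 peak is largest (0.442548); scaling to 100 gives 74.72 : 100.00 : 44.61 : 6.63.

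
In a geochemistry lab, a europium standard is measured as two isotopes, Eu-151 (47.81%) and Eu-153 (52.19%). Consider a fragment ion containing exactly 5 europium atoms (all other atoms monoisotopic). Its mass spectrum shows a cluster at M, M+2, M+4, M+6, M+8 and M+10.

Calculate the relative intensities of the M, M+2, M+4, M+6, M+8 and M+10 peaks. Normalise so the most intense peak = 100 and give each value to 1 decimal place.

7.7 : 42.0 : 91.6 : 100.0 : 54.6 : 11.9

Each Eu atom is independently Eu-151 (p = 0.4781) or Eu-153 (q = 0.5219); the cluster is the binomial expansion (p + q)^5.
P(M) = 0.4781^5 = 0.024980
P(M+2) = 5 × 0.4781^4 × 0.5219^1 = 0.136343
P(M+4) = 10 × 0.4781^3 × 0.5219^2 = 0.297667
P(M+6) = 10 × 0.4781^2 × 0.5219^3 = 0.324937
P(M+8) = 5 × 0.4781^1 × 0.5219^4 = 0.177353
P(M+10) = 0.5219^5 = 0.038720
The M+6 peak is largest (0.324937); scaling to 100 gives 7.7 : 42.0 : 91.6 : 100.0 : 54.6 : 11.9.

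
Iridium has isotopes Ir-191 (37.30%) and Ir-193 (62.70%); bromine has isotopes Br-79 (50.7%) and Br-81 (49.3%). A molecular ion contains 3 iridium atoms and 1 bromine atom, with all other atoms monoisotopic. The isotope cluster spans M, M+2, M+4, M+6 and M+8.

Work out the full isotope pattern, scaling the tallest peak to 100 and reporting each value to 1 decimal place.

Iridium pattern (n=3): 0.05189512 : 0.26170165 : 0.43991135 : 0.24649188
Bromine pattern (n=1): 0.5070 : 0.4930
Convolve the two distributions (both contribute in 2-u steps):
  M: 0.05189512×0.5070 = 0.026311
  M+2: 0.05189512×0.4930 + 0.26170165×0.5070 = 0.158267
  M+4: 0.26170165×0.4930 + 0.43991135×0.5070 = 0.352054
  M+6: 0.43991135×0.4930 + 0.24649188×0.5070 = 0.341848
  M+8: 0.24649188×0.4930 = 0.121520
Scale to base peak (0.352054) = 100: 7.5 : 45.0 : 100.0 : 97.1 : 34.5

7.5 : 45.0 : 100.0 : 97.1 : 34.5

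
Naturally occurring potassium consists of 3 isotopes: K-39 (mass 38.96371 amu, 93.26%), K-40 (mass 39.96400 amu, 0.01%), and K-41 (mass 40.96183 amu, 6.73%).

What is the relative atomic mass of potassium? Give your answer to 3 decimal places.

39.098 amu

The abundance-weighted mean is 0.9326 × 38.96371 + 0.0001 × 39.96400 + 0.0673 × 40.96183
= 36.337556 + 0.003996 + 2.756731 = 39.098283 amu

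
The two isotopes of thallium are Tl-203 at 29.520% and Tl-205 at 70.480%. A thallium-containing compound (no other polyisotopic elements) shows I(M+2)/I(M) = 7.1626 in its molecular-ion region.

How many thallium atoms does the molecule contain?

3

With n Tl atoms, P(M+2)/P(M) = C(n,1)·p^(n−1)q / p^n = n·q/p = n · 0.70480/0.29520.
n = 7.1626 × 0.29520/0.70480 = 3.00 ≈ 3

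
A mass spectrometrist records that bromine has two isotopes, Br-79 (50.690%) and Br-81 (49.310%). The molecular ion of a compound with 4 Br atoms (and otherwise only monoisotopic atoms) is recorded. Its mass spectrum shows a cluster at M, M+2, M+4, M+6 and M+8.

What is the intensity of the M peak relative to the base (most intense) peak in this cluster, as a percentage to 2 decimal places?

17.61%

Term probabilities: M 0.0660, M+2 0.2569, M+4 0.3749, M+6 0.2431, M+8 0.0591. Base peak = M+4.
P(M+4) = C(4,2) × 0.50690^2 × 0.49310^2 = 6 × 0.25694761 × 0.24314761 = 0.374857 (base)
P(M) = C(4,0) × 0.50690^4 × 0.49310^0 = 1 × 0.06602207 × 1.0000 = 0.066022
Relative intensity = 0.066022 / 0.374857 × 100 = 17.61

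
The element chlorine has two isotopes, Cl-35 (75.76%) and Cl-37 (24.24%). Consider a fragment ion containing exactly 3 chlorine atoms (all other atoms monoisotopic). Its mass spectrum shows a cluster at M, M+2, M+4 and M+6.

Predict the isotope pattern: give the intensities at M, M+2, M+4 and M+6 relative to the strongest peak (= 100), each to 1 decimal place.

100.0 : 96.0 : 30.7 : 3.3

Each Cl atom is independently Cl-35 (p = 0.7576) or Cl-37 (q = 0.2424); the cluster is the binomial expansion (p + q)^3.
P(M) = 0.7576^3 = 0.434830
P(M+2) = 3 × 0.7576^2 × 0.2424^1 = 0.417382
P(M+4) = 3 × 0.7576^1 × 0.2424^2 = 0.133545
P(M+6) = 0.2424^3 = 0.014243
The M peak is largest (0.434830); scaling to 100 gives 100.0 : 96.0 : 30.7 : 3.3.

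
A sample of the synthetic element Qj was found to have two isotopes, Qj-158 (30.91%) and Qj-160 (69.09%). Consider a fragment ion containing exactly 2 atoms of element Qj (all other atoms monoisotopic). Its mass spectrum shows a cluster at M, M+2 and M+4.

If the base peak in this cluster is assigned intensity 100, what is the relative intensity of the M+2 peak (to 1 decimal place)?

Binomial terms of (0.3091 + 0.6909)^2: M 0.0955, M+2 0.4271, M+4 0.4773 → M+4 is the base peak.
P(M+4) = C(2,2) × 0.3091^0 × 0.6909^2 = 1 × 1.0000 × 0.47734281 = 0.477343 (base)
P(M+2) = C(2,1) × 0.3091^1 × 0.6909^1 = 2 × 0.3091 × 0.6909 = 0.427114
Relative intensity = 0.427114 / 0.477343 × 100 = 89.5

89.5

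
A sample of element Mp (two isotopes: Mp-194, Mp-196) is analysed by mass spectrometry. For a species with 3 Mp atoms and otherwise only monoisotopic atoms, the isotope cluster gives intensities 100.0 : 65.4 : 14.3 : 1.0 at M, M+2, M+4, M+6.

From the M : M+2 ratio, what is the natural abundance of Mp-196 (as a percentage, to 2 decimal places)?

Write p for the Mp-194 fraction. I(M+2)/I(M) = [C(3,1)·p^2·(1−p)] / p^3 = 3·(1−p)/p = 65.4/100.0 = 0.6540
(1−p)/p = 0.6540/3 = 0.2180  ⇒  p = 1/(1 + 0.2180) = 0.8210
Mp-194: 82.10%, Mp-196: 17.90%.

17.90%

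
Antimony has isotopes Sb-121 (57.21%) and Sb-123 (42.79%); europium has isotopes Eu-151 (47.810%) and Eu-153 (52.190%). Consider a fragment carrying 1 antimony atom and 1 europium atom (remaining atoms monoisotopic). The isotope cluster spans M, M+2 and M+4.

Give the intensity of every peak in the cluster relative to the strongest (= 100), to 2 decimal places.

54.36 : 100.00 : 44.38

Antimony pattern (n=1): 0.5721 : 0.4279
Europium pattern (n=1): 0.4781 : 0.5219
Convolve the two distributions (both contribute in 2-u steps):
  M: 0.5721×0.4781 = 0.273521
  M+2: 0.5721×0.5219 + 0.4279×0.4781 = 0.503158
  M+4: 0.4279×0.5219 = 0.223321
Scale to base peak (0.503158) = 100: 54.36 : 100.00 : 44.38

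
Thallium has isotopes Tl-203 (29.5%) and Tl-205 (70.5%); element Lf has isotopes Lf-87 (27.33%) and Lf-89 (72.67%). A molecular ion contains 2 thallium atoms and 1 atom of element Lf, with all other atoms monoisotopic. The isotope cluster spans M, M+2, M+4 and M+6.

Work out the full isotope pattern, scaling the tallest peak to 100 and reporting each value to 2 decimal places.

5.43 : 40.38 : 100.00 : 82.44

Thallium pattern (n=2): 0.087025 : 0.41595 : 0.497025
Element Lf pattern (n=1): 0.2733 : 0.7267
Convolve the two distributions (both contribute in 2-u steps):
  M: 0.087025×0.2733 = 0.023784
  M+2: 0.087025×0.7267 + 0.41595×0.2733 = 0.176920
  M+4: 0.41595×0.7267 + 0.497025×0.2733 = 0.438108
  M+6: 0.497025×0.7267 = 0.361188
Scale to base peak (0.438108) = 100: 5.43 : 40.38 : 100.00 : 82.44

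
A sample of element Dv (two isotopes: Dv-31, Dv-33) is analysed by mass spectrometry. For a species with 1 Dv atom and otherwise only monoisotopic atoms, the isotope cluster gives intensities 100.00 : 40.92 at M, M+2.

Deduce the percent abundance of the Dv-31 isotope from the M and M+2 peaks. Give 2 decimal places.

If p is the fraction of Dv that is Dv-31, then I(M+2)/I(M) = [C(1,1)·p^0·(1−p)] / p^1 = 1·(1−p)/p = 40.92/100.00 = 0.4092
(1−p)/p = 0.4092/1 = 0.4092  ⇒  p = 1/(1 + 0.4092) = 0.7096
Dv-31: 70.96%, Dv-33: 29.04%.

70.96%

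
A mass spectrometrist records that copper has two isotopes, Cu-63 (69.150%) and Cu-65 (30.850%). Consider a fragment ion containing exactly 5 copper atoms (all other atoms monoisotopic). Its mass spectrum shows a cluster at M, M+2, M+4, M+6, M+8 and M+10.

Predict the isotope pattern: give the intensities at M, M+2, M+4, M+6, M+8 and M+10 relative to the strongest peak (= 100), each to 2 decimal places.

44.83 : 100.00 : 89.23 : 39.81 : 8.88 : 0.79

Each Cu atom is independently Cu-63 (p = 0.69150) or Cu-65 (q = 0.30850); the cluster is the binomial expansion (p + q)^5.
P(M) = 0.69150^5 = 0.158111
P(M+2) = 5 × 0.69150^4 × 0.30850^1 = 0.352691
P(M+4) = 10 × 0.69150^3 × 0.30850^2 = 0.314693
P(M+6) = 10 × 0.69150^2 × 0.30850^3 = 0.140394
P(M+8) = 5 × 0.69150^1 × 0.30850^4 = 0.031317
P(M+10) = 0.30850^5 = 0.002794
The M+2 peak is largest (0.352691); scaling to 100 gives 44.83 : 100.00 : 89.23 : 39.81 : 8.88 : 0.79.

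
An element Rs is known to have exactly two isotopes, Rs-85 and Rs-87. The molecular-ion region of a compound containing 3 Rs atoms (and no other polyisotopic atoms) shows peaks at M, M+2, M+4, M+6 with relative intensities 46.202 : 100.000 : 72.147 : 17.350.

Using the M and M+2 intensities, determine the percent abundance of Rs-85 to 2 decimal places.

Write p for the Rs-85 fraction. I(M+2)/I(M) = [C(3,1)·p^2·(1−p)] / p^3 = 3·(1−p)/p = 100.000/46.202 = 2.1644
(1−p)/p = 2.1644/3 = 0.7215  ⇒  p = 1/(1 + 0.7215) = 0.5809
Rs-85: 58.09%, Rs-87: 41.91%.

58.09%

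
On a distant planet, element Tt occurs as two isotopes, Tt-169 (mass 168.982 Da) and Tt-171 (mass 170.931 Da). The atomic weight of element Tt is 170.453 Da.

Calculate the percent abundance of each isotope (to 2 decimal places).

Writing the weighted mean with unknown fraction x of Tt-169:
168.982·x + 170.931·(1 − x) = 170.453
(168.982 − 170.931)·x = 170.453 − 170.931
x = -0.478 / -1.949 = 0.24525 → 24.53% Tt-169, 75.47% Tt-171.

Tt-169: 24.53%, Tt-171: 75.47%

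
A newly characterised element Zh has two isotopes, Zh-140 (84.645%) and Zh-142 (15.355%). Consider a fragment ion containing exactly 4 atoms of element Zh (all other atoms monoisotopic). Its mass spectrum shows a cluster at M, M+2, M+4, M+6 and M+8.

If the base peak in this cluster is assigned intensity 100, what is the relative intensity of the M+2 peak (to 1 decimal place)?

Term probabilities: M 0.5133, M+2 0.3725, M+4 0.1014, M+6 0.0123, M+8 0.0006. Base peak = M.
P(M) = C(4,0) × 0.84645^4 × 0.15355^0 = 1 × 0.51334015 × 1.0000 = 0.513340 (base)
P(M+2) = C(4,1) × 0.84645^3 × 0.15355^1 = 4 × 0.60646247 × 0.15355 = 0.372489
Relative intensity = 0.372489 / 0.513340 × 100 = 72.6

72.6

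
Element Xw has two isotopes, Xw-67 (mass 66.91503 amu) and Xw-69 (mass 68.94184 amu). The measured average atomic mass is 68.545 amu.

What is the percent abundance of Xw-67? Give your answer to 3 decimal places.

19.580%

Let x be the fractional abundance of Xw-67; then Xw-69 has abundance 1 − x.
66.91503·x + 68.94184·(1 − x) = 68.545
(66.91503 − 68.94184)·x = 68.545 − 68.94184
x = -0.39684 / -2.02681 = 0.19580 → 19.580% Xw-67, 80.420% Xw-69.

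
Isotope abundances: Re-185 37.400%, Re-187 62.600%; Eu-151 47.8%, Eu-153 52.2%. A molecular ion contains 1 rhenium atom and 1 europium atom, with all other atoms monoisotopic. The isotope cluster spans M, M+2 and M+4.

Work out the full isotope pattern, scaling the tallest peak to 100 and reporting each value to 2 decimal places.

36.16 : 100.00 : 66.09

Rhenium pattern (n=1): 0.3740 : 0.6260
Europium pattern (n=1): 0.4780 : 0.5220
Convolve the two distributions (both contribute in 2-u steps):
  M: 0.3740×0.4780 = 0.178772
  M+2: 0.3740×0.5220 + 0.6260×0.4780 = 0.494456
  M+4: 0.6260×0.5220 = 0.326772
Scale to base peak (0.494456) = 100: 36.16 : 100.00 : 66.09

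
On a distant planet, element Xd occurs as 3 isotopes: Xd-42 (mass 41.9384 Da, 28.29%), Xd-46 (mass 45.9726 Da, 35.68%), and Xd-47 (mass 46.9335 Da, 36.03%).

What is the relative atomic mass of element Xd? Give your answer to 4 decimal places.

Weight each isotope mass by its fractional abundance: 0.2829 × 41.9384 + 0.3568 × 45.9726 + 0.3603 × 46.9335
= 11.86437 + 16.40302 + 16.91014 = 45.17753 Da

45.1775 Da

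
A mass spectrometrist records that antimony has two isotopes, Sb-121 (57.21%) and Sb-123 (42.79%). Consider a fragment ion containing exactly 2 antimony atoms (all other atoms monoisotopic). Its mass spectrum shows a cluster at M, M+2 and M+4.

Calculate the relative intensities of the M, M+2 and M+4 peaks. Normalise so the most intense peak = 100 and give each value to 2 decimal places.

66.85 : 100.00 : 37.40

Expanding (0.5721 + 0.4279)^2:
P(M) = 0.5721^2 = 0.327298
P(M+2) = 2 × 0.5721^1 × 0.4279^1 = 0.489603
P(M+4) = 0.4279^2 = 0.183098
The M+2 peak is largest (0.489603); scaling to 100 gives 66.85 : 100.00 : 37.40.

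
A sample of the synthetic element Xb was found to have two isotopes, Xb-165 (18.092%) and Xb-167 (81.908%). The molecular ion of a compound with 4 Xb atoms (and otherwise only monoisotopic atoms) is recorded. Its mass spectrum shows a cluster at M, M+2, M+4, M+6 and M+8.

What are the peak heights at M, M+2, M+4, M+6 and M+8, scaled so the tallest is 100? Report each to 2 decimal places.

0.24 : 4.31 : 29.27 : 88.35 : 100.00

Each Xb atom is independently Xb-165 (p = 0.18092) or Xb-167 (q = 0.81908); the cluster is the binomial expansion (p + q)^4.
P(M) = 0.18092^4 = 0.001071
P(M+2) = 4 × 0.18092^3 × 0.81908^1 = 0.019402
P(M+4) = 6 × 0.18092^2 × 0.81908^2 = 0.131758
P(M+6) = 4 × 0.18092^1 × 0.81908^3 = 0.397672
P(M+8) = 0.81908^4 = 0.450096
The M+8 peak is largest (0.450096); scaling to 100 gives 0.24 : 4.31 : 29.27 : 88.35 : 100.00.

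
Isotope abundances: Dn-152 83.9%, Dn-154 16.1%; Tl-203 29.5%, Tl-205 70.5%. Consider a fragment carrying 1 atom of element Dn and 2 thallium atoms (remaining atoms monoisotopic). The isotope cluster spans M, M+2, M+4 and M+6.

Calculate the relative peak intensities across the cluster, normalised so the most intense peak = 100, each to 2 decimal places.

15.09 : 75.00 : 100.00 : 16.53

Element Dn pattern (n=1): 0.8390 : 0.1610
Thallium pattern (n=2): 0.087025 : 0.41595 : 0.497025
Convolve the two distributions (both contribute in 2-u steps):
  M: 0.8390×0.087025 = 0.073014
  M+2: 0.8390×0.41595 + 0.1610×0.087025 = 0.362993
  M+4: 0.8390×0.497025 + 0.1610×0.41595 = 0.483972
  M+6: 0.1610×0.497025 = 0.080021
Scale to base peak (0.483972) = 100: 15.09 : 75.00 : 100.00 : 16.53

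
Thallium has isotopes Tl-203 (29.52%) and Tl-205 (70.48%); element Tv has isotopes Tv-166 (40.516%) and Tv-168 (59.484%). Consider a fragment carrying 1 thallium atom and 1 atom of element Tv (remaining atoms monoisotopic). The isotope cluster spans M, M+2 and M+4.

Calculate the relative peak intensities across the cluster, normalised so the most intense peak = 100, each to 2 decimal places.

25.94 : 100.00 : 90.91

Thallium pattern (n=1): 0.2952 : 0.7048
Element Tv pattern (n=1): 0.40516 : 0.59484
Convolve the two distributions (both contribute in 2-u steps):
  M: 0.2952×0.40516 = 0.119603
  M+2: 0.2952×0.59484 + 0.7048×0.40516 = 0.461154
  M+4: 0.7048×0.59484 = 0.419243
Scale to base peak (0.461154) = 100: 25.94 : 100.00 : 90.91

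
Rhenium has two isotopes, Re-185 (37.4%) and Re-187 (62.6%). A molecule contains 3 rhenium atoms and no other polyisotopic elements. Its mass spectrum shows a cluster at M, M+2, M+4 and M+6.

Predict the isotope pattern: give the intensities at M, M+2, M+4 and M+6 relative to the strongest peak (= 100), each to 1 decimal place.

Expanding (0.374 + 0.626)^3:
P(M) = 0.374^3 = 0.052314
P(M+2) = 3 × 0.374^2 × 0.626^1 = 0.262687
P(M+4) = 3 × 0.374^1 × 0.626^2 = 0.439685
P(M+6) = 0.626^3 = 0.245314
The M+4 peak is largest (0.439685); scaling to 100 gives 11.9 : 59.7 : 100.0 : 55.8.

11.9 : 59.7 : 100.0 : 55.8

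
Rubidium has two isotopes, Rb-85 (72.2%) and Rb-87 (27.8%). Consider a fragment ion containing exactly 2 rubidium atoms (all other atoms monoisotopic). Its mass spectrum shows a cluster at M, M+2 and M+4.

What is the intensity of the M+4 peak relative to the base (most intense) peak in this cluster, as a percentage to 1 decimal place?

Binomial terms of (0.722 + 0.278)^2: M 0.5213, M+2 0.4014, M+4 0.0773 → M is the base peak.
P(M) = C(2,0) × 0.722^2 × 0.278^0 = 1 × 0.521284 × 1.0000 = 0.521284 (base)
P(M+4) = C(2,2) × 0.722^0 × 0.278^2 = 1 × 1.0000 × 0.077284 = 0.077284
Relative intensity = 0.077284 / 0.521284 × 100 = 14.8

14.8%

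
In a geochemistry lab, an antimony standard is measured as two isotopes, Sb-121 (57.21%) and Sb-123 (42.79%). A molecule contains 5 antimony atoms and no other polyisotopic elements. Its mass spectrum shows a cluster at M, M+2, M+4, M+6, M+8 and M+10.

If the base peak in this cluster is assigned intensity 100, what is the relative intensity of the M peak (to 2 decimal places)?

17.88

(0.5721 + 0.4279)^5 gives M 0.0613, M+2 0.2292, M+4 0.3428, M+6 0.2564, M+8 0.0959, M+10 0.0143; the largest is M+4.
P(M+4) = C(5,2) × 0.5721^3 × 0.4279^2 = 10 × 0.18724742 × 0.18309841 = 0.342847 (base)
P(M) = C(5,0) × 0.5721^5 × 0.4279^0 = 1 × 0.06128578 × 1.0000 = 0.061286
Relative intensity = 0.061286 / 0.342847 × 100 = 17.88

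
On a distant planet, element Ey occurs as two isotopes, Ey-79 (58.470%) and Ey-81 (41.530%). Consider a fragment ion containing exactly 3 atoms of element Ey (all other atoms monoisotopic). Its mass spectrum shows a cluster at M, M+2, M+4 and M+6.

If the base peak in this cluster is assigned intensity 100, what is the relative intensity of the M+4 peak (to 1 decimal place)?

71.0

Term probabilities: M 0.1999, M+2 0.4259, M+4 0.3025, M+6 0.0716. Base peak = M+2.
P(M+2) = C(3,1) × 0.58470^2 × 0.41530^1 = 3 × 0.34187409 × 0.4153 = 0.425941 (base)
P(M+4) = C(3,2) × 0.58470^1 × 0.41530^2 = 3 × 0.5847 × 0.17247409 = 0.302537
Relative intensity = 0.302537 / 0.425941 × 100 = 71.0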